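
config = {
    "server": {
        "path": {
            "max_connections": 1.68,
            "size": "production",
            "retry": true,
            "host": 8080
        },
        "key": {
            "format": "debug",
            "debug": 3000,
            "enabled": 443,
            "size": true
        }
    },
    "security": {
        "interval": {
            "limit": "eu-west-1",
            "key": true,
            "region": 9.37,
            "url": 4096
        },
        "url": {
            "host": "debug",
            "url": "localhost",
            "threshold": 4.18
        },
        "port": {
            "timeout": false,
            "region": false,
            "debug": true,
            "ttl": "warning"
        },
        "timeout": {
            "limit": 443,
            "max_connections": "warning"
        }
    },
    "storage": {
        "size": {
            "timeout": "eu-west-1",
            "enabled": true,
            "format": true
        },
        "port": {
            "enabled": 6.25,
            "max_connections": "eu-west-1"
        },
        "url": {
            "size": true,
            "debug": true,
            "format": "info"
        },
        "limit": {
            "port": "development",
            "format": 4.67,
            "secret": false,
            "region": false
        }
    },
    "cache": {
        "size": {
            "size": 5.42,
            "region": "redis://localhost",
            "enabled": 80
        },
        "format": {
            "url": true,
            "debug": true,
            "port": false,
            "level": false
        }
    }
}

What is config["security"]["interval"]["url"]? 4096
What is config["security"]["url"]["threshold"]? 4.18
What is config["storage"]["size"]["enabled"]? True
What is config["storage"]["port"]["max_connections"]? "eu-west-1"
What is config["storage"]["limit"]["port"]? "development"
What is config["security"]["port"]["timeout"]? False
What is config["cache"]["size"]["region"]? "redis://localhost"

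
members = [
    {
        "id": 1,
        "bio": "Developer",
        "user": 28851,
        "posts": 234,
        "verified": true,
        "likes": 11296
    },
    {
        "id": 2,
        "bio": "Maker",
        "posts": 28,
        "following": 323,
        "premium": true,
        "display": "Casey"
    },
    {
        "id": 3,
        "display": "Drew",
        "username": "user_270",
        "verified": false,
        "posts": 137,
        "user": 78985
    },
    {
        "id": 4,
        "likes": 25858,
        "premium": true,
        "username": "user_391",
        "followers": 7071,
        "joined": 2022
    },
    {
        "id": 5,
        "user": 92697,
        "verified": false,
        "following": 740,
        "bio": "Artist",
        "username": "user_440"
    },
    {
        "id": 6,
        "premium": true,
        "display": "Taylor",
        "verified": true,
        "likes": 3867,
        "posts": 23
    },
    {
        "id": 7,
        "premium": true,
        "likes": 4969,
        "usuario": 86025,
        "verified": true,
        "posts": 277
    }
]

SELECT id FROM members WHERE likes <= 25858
[1, 4, 6, 7]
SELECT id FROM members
[1, 2, 3, 4, 5, 6, 7]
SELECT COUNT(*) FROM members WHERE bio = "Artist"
1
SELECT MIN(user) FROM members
28851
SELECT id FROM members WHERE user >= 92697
[5]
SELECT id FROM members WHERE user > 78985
[5]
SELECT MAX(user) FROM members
92697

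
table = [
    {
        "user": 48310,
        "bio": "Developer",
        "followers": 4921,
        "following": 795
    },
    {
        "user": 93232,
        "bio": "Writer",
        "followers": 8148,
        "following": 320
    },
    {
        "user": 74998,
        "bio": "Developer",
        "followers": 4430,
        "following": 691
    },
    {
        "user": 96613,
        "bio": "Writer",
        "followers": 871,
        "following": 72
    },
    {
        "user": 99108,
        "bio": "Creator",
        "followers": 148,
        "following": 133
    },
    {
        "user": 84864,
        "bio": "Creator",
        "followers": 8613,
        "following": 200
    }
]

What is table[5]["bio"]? "Creator"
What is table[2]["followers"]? 4430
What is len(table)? 6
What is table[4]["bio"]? "Creator"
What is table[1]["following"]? 320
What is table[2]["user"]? 74998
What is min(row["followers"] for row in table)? 148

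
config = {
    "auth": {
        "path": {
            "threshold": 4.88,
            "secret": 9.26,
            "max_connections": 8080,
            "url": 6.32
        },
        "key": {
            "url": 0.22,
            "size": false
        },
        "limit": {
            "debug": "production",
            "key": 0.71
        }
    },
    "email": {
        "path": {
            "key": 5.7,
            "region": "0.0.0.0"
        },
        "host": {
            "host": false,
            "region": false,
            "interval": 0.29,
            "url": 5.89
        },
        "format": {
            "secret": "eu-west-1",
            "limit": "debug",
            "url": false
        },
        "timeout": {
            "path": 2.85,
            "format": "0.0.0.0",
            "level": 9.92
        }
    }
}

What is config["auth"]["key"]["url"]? 0.22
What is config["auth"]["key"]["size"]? False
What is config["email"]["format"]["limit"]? "debug"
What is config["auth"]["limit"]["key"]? 0.71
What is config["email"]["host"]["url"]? 5.89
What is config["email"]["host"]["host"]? False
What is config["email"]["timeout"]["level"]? 9.92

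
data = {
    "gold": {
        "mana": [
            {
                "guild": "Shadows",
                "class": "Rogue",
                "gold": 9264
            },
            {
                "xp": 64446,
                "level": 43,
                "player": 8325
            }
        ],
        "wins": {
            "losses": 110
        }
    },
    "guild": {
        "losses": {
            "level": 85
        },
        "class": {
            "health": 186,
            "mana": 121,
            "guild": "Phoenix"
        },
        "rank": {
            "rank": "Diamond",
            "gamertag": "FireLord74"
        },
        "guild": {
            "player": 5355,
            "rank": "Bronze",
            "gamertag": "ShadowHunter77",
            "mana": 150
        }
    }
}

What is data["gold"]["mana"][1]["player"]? 8325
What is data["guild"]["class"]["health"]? 186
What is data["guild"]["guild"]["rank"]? "Bronze"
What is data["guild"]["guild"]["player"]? 5355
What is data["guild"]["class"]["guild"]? "Phoenix"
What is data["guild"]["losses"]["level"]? 85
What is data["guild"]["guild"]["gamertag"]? "ShadowHunter77"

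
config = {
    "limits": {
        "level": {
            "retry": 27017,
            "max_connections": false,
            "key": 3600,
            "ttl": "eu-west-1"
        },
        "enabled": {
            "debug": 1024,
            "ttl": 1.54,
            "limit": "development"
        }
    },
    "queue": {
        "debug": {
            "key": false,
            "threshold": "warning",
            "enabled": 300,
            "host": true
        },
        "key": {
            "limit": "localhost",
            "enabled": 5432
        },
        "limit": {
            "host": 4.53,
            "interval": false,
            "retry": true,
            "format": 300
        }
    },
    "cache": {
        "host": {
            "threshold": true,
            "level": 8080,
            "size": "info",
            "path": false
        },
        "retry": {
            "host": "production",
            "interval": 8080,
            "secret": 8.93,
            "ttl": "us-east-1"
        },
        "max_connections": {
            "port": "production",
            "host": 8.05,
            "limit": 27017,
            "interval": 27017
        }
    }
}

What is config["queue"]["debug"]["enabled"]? 300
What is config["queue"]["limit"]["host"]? 4.53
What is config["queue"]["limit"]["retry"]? True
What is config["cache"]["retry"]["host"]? "production"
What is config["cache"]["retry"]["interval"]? 8080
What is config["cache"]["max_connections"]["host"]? 8.05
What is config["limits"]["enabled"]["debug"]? 1024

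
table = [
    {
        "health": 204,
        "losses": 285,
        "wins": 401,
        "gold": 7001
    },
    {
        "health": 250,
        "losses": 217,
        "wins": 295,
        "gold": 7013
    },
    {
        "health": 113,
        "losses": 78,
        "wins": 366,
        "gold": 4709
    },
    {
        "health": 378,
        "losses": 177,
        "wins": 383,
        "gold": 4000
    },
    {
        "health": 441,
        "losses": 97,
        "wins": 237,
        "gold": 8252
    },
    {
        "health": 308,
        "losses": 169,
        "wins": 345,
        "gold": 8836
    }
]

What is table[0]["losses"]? 285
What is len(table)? 6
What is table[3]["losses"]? 177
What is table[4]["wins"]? 237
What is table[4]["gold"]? 8252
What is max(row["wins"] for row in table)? 401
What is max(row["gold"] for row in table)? 8836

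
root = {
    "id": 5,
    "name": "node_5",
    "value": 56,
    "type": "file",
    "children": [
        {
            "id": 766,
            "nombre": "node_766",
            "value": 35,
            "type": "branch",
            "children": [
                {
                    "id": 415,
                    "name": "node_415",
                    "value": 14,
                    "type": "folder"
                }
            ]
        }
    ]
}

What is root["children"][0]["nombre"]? "node_766"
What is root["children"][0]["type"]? "branch"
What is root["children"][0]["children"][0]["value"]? 14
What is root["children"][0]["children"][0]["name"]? "node_415"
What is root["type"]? "file"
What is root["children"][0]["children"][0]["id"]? 415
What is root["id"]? 5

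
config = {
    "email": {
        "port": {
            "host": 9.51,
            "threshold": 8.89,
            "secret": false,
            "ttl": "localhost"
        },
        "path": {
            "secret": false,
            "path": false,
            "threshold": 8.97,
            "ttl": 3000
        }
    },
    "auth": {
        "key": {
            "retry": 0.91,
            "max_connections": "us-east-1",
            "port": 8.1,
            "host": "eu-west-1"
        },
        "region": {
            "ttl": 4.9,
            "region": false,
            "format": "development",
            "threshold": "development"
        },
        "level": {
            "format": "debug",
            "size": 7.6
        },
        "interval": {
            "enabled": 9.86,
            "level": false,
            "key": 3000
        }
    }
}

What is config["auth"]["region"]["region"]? False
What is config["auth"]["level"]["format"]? "debug"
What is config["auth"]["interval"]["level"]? False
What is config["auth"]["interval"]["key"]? 3000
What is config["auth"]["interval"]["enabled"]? 9.86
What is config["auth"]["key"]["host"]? "eu-west-1"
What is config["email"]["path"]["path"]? False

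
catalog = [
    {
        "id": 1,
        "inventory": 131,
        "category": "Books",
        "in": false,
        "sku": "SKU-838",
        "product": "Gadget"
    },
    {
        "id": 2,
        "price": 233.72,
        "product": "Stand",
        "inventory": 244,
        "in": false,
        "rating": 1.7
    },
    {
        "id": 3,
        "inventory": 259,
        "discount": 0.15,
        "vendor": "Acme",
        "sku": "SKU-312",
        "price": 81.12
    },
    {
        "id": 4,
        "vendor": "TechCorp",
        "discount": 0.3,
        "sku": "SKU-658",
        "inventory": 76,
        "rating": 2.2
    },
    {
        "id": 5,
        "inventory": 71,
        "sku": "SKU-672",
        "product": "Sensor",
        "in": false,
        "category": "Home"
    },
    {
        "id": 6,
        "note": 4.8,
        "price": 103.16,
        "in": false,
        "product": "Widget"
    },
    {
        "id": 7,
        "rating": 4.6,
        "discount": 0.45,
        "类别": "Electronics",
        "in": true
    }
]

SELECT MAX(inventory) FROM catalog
259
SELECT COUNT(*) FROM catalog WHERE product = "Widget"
1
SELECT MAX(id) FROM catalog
7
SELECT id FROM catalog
[1, 2, 3, 4, 5, 6, 7]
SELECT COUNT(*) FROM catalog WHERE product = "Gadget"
1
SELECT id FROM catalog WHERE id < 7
[1, 2, 3, 4, 5, 6]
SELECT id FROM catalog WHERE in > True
[]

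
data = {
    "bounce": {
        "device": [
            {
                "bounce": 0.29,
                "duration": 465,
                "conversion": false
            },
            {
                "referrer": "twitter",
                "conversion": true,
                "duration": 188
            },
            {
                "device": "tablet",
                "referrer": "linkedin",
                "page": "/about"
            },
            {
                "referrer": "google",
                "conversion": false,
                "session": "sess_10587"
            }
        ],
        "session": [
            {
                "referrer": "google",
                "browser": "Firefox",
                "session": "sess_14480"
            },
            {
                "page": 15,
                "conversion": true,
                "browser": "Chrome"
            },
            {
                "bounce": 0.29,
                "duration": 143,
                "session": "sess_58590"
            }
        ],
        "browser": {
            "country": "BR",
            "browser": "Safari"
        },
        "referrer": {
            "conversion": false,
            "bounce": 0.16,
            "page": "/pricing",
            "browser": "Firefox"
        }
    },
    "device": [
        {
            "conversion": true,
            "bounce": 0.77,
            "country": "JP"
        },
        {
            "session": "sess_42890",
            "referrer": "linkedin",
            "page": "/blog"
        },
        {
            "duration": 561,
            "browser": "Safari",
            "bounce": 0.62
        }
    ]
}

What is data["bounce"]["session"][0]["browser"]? "Firefox"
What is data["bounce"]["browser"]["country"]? "BR"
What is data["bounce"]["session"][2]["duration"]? 143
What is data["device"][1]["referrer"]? "linkedin"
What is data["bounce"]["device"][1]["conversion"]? True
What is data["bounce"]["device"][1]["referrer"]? "twitter"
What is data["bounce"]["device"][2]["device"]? "tablet"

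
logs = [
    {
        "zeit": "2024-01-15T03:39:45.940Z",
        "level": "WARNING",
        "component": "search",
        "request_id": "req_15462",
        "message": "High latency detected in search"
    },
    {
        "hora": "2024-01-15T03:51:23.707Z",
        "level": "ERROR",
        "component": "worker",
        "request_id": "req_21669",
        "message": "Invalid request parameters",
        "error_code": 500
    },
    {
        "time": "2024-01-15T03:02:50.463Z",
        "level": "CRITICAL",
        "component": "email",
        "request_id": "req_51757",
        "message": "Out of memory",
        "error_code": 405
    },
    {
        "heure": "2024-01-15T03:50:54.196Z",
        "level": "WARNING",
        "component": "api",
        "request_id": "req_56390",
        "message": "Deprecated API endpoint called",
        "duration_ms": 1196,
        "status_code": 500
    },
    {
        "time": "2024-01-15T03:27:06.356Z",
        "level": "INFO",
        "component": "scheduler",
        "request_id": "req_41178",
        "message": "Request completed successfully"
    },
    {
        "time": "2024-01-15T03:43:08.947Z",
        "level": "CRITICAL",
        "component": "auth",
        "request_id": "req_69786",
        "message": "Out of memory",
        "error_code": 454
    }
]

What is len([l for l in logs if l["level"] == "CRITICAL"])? 2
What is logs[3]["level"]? "WARNING"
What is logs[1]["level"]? "ERROR"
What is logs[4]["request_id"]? "req_41178"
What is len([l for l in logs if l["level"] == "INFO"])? 1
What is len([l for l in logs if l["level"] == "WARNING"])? 2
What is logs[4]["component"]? "scheduler"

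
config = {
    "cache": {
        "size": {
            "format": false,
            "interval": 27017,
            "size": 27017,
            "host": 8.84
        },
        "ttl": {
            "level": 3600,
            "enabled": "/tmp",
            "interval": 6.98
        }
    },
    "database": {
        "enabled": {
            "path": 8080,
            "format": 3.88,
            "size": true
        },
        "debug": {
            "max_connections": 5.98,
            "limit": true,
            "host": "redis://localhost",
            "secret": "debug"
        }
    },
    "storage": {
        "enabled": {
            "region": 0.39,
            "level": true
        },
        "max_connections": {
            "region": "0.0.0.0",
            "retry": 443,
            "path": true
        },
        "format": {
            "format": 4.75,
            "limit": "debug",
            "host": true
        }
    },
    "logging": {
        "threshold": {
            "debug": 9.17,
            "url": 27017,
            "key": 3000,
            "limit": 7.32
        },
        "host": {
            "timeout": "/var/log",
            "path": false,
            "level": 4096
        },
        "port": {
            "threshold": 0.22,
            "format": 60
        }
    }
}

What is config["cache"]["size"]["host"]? 8.84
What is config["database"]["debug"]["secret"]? "debug"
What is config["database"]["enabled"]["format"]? 3.88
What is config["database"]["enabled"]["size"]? True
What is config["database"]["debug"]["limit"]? True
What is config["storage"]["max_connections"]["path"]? True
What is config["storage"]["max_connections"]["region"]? "0.0.0.0"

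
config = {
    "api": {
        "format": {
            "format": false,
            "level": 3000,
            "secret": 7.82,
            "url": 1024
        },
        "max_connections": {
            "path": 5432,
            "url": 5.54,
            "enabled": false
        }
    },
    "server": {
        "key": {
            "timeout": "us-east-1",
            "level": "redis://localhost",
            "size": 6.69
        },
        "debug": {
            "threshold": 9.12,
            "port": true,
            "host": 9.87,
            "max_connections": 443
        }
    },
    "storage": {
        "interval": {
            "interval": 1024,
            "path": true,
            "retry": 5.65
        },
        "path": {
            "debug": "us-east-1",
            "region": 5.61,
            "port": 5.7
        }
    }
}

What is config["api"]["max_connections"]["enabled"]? False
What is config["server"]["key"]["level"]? "redis://localhost"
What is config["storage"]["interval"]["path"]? True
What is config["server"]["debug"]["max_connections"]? 443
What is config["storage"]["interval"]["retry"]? 5.65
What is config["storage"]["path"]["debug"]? "us-east-1"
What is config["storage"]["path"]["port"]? 5.7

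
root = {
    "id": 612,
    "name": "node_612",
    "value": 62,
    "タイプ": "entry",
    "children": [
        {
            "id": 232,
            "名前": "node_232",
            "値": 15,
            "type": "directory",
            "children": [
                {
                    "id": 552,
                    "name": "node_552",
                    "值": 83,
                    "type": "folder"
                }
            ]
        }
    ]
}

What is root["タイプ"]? "entry"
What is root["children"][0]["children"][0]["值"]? 83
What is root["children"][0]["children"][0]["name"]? "node_552"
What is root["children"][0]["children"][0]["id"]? 552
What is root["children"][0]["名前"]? "node_232"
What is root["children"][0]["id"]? 232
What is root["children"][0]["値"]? 15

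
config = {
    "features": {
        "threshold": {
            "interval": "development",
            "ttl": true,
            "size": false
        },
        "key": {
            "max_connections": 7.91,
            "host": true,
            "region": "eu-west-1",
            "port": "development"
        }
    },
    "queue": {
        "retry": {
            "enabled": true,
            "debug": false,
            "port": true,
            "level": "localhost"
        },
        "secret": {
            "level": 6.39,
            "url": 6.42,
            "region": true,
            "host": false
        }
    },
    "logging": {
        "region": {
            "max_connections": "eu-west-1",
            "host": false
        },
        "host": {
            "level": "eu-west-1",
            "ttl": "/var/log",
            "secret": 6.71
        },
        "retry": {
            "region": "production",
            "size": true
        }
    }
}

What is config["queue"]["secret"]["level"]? 6.39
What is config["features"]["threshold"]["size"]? False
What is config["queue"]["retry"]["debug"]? False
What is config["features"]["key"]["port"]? "development"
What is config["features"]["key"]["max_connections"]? 7.91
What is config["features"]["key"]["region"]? "eu-west-1"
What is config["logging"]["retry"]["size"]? True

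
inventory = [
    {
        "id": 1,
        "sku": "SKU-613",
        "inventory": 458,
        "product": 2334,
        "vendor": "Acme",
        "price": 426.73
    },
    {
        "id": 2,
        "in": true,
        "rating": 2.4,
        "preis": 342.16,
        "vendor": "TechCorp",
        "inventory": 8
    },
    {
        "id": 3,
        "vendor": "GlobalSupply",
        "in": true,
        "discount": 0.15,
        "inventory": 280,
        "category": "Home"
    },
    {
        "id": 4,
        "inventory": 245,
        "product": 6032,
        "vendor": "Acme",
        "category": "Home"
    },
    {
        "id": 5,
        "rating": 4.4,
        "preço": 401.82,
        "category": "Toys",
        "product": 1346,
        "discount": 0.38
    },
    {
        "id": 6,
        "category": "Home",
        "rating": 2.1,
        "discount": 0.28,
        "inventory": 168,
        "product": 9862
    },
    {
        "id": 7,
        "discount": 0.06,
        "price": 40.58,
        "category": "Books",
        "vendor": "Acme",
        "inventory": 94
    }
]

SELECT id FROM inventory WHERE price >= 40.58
[1, 7]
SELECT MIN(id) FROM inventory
1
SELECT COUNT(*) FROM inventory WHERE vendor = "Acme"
3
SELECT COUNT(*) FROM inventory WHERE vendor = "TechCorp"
1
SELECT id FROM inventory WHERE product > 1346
[1, 4, 6]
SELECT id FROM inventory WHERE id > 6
[7]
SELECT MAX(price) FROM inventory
426.73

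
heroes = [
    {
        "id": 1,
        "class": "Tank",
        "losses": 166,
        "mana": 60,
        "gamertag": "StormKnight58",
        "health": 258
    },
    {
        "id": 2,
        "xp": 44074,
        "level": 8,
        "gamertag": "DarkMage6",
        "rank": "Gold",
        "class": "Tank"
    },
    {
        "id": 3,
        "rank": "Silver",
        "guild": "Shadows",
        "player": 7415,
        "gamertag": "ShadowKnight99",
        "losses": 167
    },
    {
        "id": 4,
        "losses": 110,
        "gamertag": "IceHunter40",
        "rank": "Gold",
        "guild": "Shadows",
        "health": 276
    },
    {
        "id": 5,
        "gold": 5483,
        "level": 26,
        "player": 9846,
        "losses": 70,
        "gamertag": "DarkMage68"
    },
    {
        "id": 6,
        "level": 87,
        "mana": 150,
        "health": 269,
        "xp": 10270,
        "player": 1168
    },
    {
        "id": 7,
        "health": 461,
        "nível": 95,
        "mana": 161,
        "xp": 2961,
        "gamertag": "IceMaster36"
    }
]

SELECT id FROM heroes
[1, 2, 3, 4, 5, 6, 7]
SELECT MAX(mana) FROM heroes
161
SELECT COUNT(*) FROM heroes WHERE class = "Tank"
2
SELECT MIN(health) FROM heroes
258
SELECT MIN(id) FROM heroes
1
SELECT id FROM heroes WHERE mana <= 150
[1, 6]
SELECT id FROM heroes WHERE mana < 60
[]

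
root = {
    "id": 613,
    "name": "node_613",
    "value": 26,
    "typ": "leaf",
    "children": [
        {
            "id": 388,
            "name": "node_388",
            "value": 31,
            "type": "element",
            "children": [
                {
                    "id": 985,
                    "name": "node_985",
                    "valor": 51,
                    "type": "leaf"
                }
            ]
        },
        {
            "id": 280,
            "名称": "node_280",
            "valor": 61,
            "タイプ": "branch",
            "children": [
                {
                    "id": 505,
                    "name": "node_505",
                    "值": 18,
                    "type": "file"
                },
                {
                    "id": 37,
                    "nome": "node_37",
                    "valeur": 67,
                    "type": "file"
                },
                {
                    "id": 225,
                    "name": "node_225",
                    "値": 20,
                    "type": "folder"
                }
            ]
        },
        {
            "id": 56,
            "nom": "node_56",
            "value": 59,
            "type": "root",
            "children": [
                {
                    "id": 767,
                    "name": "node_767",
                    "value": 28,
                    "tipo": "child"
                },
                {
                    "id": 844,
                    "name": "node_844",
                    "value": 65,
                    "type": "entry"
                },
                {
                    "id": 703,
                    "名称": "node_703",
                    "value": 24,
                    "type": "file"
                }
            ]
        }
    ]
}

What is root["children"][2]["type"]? "root"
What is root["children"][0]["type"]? "element"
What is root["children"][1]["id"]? 280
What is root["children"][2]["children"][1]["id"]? 844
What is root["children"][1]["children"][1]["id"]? 37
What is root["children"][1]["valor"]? 61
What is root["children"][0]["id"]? 388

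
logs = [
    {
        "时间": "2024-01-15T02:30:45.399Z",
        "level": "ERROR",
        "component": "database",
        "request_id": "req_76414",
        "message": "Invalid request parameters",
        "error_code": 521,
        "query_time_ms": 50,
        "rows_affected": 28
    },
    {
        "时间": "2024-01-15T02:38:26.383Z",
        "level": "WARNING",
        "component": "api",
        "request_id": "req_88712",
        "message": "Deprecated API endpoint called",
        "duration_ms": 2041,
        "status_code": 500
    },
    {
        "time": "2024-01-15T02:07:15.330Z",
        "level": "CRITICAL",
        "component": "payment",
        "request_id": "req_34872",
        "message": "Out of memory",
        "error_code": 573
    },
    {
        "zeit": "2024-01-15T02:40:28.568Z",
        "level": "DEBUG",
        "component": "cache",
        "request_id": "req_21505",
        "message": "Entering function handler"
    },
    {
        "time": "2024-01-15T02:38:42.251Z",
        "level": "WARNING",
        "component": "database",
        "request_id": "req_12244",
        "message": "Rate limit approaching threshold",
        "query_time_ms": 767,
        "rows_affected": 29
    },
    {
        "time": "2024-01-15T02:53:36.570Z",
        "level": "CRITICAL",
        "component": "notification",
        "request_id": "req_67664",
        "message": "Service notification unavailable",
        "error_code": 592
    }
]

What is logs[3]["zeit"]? "2024-01-15T02:40:28.568Z"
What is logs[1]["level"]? "WARNING"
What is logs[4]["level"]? "WARNING"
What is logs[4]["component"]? "database"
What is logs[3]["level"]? "DEBUG"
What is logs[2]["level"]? "CRITICAL"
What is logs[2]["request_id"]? "req_34872"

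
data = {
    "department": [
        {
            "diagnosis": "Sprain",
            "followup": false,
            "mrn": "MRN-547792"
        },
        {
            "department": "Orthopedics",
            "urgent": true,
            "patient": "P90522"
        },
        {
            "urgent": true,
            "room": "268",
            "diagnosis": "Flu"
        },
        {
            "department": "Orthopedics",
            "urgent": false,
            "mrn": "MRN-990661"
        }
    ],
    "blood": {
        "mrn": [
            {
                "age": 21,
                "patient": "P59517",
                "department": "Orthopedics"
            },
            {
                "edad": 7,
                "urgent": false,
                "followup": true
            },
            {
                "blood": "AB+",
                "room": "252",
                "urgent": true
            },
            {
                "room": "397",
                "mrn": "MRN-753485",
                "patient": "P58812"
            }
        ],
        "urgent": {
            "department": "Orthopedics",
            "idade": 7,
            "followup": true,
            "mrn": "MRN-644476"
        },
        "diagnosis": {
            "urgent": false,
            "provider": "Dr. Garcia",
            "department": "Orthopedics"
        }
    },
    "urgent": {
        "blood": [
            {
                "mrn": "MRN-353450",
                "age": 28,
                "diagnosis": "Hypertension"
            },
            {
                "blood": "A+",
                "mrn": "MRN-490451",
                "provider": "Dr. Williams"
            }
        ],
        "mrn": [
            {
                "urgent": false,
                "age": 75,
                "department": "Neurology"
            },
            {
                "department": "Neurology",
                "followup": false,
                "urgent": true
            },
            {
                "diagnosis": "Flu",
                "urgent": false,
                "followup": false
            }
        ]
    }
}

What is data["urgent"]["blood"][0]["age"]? 28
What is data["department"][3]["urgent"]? False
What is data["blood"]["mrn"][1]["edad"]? 7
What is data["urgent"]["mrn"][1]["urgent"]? True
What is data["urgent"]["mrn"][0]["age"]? 75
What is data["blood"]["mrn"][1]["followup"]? True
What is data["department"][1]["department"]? "Orthopedics"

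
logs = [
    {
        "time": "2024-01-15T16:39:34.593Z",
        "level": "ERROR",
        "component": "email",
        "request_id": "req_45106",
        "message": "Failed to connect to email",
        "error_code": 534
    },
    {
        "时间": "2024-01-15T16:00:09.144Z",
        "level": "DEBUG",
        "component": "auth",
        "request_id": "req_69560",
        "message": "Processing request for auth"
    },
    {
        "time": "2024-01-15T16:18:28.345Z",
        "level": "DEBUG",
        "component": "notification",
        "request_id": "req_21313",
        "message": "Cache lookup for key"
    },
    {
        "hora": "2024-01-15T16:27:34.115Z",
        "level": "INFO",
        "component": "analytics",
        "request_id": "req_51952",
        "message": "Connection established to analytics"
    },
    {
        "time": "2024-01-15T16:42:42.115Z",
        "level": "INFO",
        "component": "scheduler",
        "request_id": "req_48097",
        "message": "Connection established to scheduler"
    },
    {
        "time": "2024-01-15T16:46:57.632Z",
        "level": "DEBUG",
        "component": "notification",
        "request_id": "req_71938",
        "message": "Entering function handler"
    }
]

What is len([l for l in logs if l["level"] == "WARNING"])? 0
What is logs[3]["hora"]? "2024-01-15T16:27:34.115Z"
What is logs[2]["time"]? "2024-01-15T16:18:28.345Z"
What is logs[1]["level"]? "DEBUG"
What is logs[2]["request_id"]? "req_21313"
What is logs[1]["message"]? "Processing request for auth"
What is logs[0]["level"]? "ERROR"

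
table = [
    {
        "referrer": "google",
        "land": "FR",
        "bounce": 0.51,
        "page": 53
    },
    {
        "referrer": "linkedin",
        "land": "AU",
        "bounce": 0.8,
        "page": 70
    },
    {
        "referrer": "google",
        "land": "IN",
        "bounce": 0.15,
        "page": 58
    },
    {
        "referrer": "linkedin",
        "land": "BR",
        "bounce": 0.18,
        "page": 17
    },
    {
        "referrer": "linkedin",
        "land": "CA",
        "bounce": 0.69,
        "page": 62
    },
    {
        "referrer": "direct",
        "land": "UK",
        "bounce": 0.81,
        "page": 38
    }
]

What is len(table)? 6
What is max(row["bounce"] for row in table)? 0.81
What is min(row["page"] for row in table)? 17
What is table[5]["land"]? "UK"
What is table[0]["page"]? 53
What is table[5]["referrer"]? "direct"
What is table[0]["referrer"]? "google"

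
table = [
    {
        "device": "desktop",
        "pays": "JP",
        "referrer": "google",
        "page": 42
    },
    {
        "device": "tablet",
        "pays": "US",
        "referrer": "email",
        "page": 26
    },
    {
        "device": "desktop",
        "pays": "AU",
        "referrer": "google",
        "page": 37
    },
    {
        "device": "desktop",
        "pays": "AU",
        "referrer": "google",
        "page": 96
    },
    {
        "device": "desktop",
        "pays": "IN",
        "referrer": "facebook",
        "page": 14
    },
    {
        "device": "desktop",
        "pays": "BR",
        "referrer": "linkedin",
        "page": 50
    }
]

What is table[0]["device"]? "desktop"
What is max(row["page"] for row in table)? 96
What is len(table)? 6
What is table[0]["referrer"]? "google"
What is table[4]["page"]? 14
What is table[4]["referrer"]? "facebook"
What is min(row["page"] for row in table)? 14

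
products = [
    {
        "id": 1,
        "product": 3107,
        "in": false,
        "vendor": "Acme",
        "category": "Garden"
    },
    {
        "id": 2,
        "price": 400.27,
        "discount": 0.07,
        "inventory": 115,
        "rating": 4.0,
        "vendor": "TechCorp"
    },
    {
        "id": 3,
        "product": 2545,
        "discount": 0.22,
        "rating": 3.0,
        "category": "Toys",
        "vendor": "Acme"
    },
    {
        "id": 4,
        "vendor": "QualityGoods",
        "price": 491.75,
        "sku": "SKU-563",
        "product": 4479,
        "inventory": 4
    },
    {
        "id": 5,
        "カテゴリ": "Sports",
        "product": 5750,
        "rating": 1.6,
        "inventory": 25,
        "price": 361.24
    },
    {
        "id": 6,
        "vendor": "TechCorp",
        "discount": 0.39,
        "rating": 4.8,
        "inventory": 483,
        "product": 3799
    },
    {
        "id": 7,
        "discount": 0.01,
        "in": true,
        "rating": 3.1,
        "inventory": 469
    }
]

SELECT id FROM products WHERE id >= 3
[3, 4, 5, 6, 7]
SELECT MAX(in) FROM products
True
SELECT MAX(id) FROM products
7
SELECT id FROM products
[1, 2, 3, 4, 5, 6, 7]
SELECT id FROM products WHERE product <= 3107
[1, 3]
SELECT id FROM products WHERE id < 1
[]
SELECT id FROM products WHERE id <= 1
[1]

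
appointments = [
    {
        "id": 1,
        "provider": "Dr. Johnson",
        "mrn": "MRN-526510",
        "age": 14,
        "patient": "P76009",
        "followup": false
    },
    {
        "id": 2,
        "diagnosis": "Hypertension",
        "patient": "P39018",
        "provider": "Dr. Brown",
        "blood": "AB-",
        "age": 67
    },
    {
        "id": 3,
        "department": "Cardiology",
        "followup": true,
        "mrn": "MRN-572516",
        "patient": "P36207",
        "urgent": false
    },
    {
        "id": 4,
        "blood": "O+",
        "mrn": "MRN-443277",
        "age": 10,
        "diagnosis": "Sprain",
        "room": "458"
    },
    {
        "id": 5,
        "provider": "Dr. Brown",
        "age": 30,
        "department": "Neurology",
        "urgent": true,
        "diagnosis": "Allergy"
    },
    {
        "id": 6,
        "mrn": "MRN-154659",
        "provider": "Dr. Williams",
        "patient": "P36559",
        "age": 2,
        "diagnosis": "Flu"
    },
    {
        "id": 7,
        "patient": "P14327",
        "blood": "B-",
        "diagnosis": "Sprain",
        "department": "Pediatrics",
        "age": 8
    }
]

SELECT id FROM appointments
[1, 2, 3, 4, 5, 6, 7]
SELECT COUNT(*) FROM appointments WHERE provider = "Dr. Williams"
1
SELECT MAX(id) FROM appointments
7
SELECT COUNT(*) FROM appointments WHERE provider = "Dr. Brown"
2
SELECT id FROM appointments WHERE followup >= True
[3]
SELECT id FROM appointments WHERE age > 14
[2, 5]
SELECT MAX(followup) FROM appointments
True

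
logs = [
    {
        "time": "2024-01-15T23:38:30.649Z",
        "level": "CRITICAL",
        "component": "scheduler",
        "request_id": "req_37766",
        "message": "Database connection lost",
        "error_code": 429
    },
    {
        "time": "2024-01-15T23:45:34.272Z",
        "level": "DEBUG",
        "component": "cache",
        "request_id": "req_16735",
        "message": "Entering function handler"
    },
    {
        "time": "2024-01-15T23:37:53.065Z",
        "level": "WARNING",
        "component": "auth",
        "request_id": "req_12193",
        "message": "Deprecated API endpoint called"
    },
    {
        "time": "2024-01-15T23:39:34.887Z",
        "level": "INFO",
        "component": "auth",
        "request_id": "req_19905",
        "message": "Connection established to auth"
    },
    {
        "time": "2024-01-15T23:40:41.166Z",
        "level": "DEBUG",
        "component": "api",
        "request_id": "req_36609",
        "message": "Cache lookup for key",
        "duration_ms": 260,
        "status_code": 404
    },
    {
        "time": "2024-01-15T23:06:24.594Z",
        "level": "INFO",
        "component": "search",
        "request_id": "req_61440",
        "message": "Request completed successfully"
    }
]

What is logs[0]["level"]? "CRITICAL"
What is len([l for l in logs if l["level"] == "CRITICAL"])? 1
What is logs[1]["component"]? "cache"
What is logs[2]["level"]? "WARNING"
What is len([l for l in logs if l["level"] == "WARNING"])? 1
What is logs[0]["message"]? "Database connection lost"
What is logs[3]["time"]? "2024-01-15T23:39:34.887Z"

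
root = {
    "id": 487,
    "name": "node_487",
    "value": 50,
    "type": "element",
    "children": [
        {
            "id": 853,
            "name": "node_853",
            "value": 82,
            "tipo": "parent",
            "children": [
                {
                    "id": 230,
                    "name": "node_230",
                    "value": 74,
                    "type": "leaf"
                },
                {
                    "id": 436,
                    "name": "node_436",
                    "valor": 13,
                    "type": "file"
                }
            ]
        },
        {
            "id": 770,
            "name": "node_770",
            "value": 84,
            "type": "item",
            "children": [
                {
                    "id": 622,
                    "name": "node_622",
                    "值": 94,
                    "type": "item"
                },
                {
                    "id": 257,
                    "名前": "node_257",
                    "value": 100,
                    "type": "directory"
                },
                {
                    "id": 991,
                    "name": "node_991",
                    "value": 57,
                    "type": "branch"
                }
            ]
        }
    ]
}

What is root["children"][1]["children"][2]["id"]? 991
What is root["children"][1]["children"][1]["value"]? 100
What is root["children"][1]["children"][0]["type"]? "item"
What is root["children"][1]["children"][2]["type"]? "branch"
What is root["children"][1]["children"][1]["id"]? 257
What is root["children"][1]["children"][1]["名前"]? "node_257"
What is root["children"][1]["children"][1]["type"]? "directory"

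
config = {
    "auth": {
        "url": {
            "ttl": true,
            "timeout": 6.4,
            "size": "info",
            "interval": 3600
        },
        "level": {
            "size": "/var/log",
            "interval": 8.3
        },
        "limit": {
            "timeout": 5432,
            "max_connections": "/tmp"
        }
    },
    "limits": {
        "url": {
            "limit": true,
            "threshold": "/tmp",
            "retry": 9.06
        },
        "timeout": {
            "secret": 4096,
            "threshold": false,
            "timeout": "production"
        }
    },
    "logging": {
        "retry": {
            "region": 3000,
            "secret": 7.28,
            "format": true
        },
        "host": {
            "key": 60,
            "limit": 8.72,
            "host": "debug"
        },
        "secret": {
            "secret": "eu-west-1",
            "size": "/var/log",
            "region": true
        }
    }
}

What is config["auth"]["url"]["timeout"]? 6.4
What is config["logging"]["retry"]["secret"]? 7.28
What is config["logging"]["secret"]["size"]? "/var/log"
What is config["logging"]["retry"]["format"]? True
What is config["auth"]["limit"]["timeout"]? 5432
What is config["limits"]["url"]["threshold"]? "/tmp"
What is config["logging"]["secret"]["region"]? True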